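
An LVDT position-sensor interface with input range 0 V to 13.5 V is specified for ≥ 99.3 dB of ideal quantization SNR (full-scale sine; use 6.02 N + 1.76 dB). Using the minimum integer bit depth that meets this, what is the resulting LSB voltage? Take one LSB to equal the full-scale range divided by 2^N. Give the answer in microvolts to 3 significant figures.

Range is 13.5 V.
N ≥ (99.3 − 1.76)/6.02 = 16.203 → N_min = 17.
Step size = 13.5/131072 V = 103 µV.

103 µV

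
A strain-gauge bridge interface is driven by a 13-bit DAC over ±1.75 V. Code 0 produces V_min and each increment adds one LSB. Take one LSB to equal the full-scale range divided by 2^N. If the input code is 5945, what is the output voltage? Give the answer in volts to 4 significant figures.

0.7900 V

Range = 1.75 − (-1.75) = 3.5 V. LSB = 3.5 V / 2^13.
V_out = V_min + code × LSB = -1.75 V + 5945 × 3.5 V / 8192
      = -1.75 + 2.53998 = 0.789978 V.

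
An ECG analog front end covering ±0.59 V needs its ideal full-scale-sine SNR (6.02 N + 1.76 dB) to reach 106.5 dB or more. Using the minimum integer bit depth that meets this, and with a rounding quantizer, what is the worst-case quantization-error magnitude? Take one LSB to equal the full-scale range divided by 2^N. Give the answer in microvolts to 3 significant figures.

2.25 µV

Range = 0.59 − (-0.59) = 1.18 V.
Solving 6.02 N ≥ 106.5 − 1.76: N ≥ 17.399. Round up → N = 18.
Step size = 1.18/262144 V = 4.5013 µV.
Half an LSB is 2.25 µV.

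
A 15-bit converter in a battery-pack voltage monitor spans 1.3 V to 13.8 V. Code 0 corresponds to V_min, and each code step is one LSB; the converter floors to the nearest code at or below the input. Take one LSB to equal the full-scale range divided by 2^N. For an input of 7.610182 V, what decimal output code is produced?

The full-scale span is 13.8 − (1.3) = 12.5 V. LSB = 12.5 V / 2^15 ≈ 381.5 µV.
code = ⌊(V_in − V_min)/LSB⌋ = ⌊(V_in − V_min) × 2^15 / range⌋
     = ⌊(7.610182 − (1.3)) × 32768 / 12.5⌋ = ⌊6.310182 × 32768/12.5⌋
     = ⌊16541.764⌋ = 16541.

16541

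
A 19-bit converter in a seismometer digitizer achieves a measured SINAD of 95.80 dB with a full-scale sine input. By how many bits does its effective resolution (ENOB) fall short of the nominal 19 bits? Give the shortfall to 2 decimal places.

Effective bits = (95.80 − 1.76)/6.02 = 15.6213.
19 − 15.6213 = 3.38 bits below nominal.

3.38 bits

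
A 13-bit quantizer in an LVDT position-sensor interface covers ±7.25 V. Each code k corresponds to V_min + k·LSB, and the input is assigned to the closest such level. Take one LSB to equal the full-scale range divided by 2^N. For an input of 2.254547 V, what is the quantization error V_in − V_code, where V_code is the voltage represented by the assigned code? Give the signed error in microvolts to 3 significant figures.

Span: 7.25 V − (-7.25 V) = 14.5 V. LSB = 14.5 V / 2^13 ≈ 1.770 mV.
(V_in − V_min)/LSB = (2.254547 − (-7.25)) × 8192/14.5 = 5369.7413 → nearest code k = 5370.
Reconstructed level: -7.25 + 5370 × 14.5/8192 V = 2.255004883 V.
e = 2.254547 − (2.255004883) = −458 µV.

−458 µV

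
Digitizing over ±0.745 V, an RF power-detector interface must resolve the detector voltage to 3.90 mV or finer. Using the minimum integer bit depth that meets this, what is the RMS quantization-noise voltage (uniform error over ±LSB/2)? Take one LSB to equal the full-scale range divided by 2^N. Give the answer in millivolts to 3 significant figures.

Full-scale range = 0.745 V − (-0.745 V) = 1.49 V.
Required number of levels: 1.49/3.90 mV = 382.05; smallest N with 2^N ≥ that is 9.
LSB = 1.49 V / 2^9 = 2.9102 mV.
RMS noise = LSB/√12 = 0.840 mV.

0.840 mV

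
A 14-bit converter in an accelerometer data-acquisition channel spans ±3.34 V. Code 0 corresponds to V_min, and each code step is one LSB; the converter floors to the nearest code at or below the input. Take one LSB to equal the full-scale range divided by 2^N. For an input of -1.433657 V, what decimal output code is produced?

4675

Range = 3.34 − (-3.34) = 6.68 V. LSB = 6.68 V / 2^14 ≈ 407.7 µV.
code = ⌊(V_in − V_min)/LSB⌋ = ⌊(V_in − V_min) × 2^14 / range⌋
     = ⌊(-1.433657 − (-3.34)) × 16384 / 6.68⌋ = ⌊1.906343 × 16384/6.68⌋
     = ⌊4675.677⌋ = 4675.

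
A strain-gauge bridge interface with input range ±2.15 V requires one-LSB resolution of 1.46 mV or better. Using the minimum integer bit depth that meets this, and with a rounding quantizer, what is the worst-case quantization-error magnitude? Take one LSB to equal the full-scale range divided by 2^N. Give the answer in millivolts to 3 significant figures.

0.525 mV

Full-scale range = 2.15 V − (-2.15 V) = 4.3 V.
Levels needed ≥ 4.3/1.46 mV = 2945. 2^12 = 4096 suffices, so N_min = 12.
LSB = 4.3 V / 2^12 = 1.0498 mV.
Max error for round-to-nearest is LSB/2 = 0.525 mV.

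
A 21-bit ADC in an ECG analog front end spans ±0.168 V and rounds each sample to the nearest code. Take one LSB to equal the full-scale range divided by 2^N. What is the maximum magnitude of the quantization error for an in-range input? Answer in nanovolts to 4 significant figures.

80.11 nV

The full-scale span is 0.168 − (-0.168) = 0.336 V.
Step size = 0.336/2097152 V = 160.217 nV.
|e|_max = LSB/2 = 80.11 nV.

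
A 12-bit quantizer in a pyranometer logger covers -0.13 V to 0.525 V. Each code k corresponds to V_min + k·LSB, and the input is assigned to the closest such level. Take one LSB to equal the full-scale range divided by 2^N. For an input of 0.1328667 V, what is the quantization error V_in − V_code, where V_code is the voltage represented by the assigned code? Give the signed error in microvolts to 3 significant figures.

Full-scale range = 0.525 V − (-0.13 V) = 0.655 V. LSB = 0.655 V / 2^12 ≈ 159.9 µV.
Position in LSBs: (0.1328667 − (-0.13)) × 4096/0.655 = 1643.8199; rounding gives k = 1644.
Reconstructed level: -0.13 + 1644 × 0.655/4096 V = 0.1328955078 V.
V_in − V_code = 0.1328667 − (0.1328955078) = −28.8 µV.

−28.8 µV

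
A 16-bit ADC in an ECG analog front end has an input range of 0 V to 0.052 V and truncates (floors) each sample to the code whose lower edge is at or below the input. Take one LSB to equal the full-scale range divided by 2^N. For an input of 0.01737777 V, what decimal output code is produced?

21901

V_FS = 0.052 V. LSB = 0.052 V / 2^16 ≈ 0.7935 µV.
V_in − V_min = 0.01737777 − (0) = 0.01737777 V.
Divide by LSB: 0.01737777 × 65536/0.052 = 21901.3372.
Truncating gives code 21901.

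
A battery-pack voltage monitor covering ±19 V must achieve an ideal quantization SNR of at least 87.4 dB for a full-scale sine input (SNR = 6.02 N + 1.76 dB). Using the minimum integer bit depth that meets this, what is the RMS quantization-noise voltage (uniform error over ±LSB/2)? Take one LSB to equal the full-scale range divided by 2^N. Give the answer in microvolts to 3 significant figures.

335 µV

The full-scale span is 19 − (-19) = 38 V.
6.02 N + 1.76 ≥ 87.4 gives N ≥ 14.226, so the minimum integer is 15.
LSB = 38 V / 2^15 = 1.1597 mV.
V_rms = LSB/√12 = 335 µV.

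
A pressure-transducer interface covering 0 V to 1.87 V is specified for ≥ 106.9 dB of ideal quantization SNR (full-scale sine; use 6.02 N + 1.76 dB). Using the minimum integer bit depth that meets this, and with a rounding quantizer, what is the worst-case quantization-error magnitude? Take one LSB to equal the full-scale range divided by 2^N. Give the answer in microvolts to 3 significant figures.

V_FS = 1.87 V.
6.02 N + 1.76 ≥ 106.9 gives N ≥ 17.465, so the minimum integer is 18.
Step size = 1.87/262144 V = 7.1335 µV.
|e|_max = LSB/2 = 3.57 µV.

3.57 µV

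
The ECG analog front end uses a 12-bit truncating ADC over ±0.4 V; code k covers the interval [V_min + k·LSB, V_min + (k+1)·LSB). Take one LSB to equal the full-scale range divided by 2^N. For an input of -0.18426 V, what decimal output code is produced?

1104

Span: 0.4 V − (-0.4 V) = 0.8 V. LSB = 0.8 V / 2^12 ≈ 195.3 µV.
V_in − V_min = -0.18426 − (-0.4) = 0.21574 V.
Divide by LSB: 0.21574 × 4096/0.8 = 1104.5888.
Truncating gives code 1104.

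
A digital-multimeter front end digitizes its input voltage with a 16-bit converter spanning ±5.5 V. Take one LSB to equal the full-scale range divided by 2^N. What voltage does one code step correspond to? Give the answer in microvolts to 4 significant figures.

Span: 5.5 V − (-5.5 V) = 11 V.
Number of codes = 2^16 = 65536.
LSB = 11 V ÷ 2^16 = 11/65536 V = 167.8 µV.

167.8 µV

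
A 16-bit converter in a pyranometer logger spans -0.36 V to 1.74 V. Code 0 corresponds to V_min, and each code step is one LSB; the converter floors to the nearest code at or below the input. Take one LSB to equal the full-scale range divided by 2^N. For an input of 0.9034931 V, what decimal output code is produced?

39430

Span: 1.74 V − (-0.36 V) = 2.1 V. LSB = 2.1 V / 2^16 ≈ 32.04 µV.
V_in − V_min = 0.9034931 − (-0.36) = 1.2634931 V.
Divide by LSB: 1.2634931 × 65536/2.1 = 39430.6113.
Truncating gives code 39430.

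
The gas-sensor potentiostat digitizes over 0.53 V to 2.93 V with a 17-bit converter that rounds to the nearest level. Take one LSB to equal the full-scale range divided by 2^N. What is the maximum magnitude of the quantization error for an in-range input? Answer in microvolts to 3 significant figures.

Full-scale range = 2.93 V − (0.53 V) = 2.4 V.
Step size = 2.4/131072 V = 18.311 µV.
A rounding quantizer has |error| ≤ LSB/2 = 9.16 µV.

9.16 µV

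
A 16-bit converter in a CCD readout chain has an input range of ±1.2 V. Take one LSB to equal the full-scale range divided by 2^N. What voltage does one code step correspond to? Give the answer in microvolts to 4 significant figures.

Full-scale range = 1.2 V − (-1.2 V) = 2.4 V.
Number of codes = 2^16 = 65536.
One LSB is 2.4 V / 65536 = 36.62 µV.

36.62 µV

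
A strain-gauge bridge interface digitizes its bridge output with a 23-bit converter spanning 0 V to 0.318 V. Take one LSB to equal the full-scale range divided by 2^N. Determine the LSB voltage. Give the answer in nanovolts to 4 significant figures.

37.91 nV

Span = 0.318 V.
2^23 = 8388608 levels.
One LSB is 0.318 V / 8388608 = 37.91 nV.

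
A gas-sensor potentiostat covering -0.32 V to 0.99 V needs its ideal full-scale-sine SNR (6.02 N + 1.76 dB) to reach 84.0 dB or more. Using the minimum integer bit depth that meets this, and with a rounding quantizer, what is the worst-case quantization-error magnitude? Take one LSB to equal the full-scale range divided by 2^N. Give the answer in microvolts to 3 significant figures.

Full-scale range = 0.99 V − (-0.32 V) = 1.31 V.
Solving 6.02 N ≥ 84.0 − 1.76: N ≥ 13.661. Round up → N = 14.
LSB = 1.31 V / 2^14 = 79.956 µV.
Max error for round-to-nearest is LSB/2 = 40.0 µV.

40.0 µV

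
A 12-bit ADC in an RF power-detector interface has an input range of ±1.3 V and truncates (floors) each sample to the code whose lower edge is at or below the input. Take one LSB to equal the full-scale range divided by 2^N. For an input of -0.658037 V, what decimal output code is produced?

Full-scale range = 1.3 V − (-1.3 V) = 2.6 V. LSB = 2.6 V / 2^12 ≈ 0.6348 mV.
code = ⌊(V_in − V_min)/LSB⌋ = ⌊(V_in − V_min) × 2^12 / range⌋
     = ⌊(-0.658037 − (-1.3)) × 4096 / 2.6⌋ = ⌊0.641963 × 4096/2.6⌋
     = ⌊1011.339⌋ = 1011.

1011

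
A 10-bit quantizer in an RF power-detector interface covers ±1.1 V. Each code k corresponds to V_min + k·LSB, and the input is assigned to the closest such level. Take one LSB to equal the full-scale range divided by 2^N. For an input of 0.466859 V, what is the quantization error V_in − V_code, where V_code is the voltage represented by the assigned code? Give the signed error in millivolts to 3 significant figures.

+0.648 mV

Full-scale range = 1.1 V − (-1.1 V) = 2.2 V. LSB = 2.2 V / 2^10 ≈ 2.148 mV.
Position in LSBs: (0.466859 − (-1.1)) × 1024/2.2 = 729.3016; rounding gives k = 729.
V_code = -1.1 + (729/1024) × 2.2 = 0.4662109375 V.
V_in − V_code = 0.466859 − (0.4662109375) = +0.648 mV.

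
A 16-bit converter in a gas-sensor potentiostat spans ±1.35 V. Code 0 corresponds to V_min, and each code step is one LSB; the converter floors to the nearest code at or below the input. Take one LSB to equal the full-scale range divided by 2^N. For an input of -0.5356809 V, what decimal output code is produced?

19765

Range = 1.35 − (-1.35) = 2.7 V. LSB = 2.7 V / 2^16 ≈ 41.20 µV.
V_in − V_min = -0.5356809 − (-1.35) = 0.8143191 V.
Divide by LSB: 0.8143191 × 65536/2.7 = 19765.6358.
Truncating gives code 19765.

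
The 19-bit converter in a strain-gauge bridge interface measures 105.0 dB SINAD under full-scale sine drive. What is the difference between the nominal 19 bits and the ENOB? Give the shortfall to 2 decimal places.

1.85 bits

Effective bits = (105.0 − 1.76)/6.02 = 17.1495.
Lost resolution: 19 − 17.1495 = 1.8505 bits.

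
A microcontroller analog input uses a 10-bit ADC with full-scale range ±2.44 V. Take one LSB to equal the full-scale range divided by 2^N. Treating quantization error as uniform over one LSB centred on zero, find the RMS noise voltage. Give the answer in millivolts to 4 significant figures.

1.376 mV

Span: 2.44 V − (-2.44 V) = 4.88 V.
LSB = 4.88 V / 2^10 = 4.76563 mV.
V_rms = LSB/√12 = 4.76563 mV / √12 = 1.376 mV.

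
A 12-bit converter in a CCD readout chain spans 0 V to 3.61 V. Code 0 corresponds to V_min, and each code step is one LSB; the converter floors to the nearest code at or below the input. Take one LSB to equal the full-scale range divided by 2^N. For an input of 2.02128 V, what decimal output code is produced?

Span = 3.61 V. LSB = 3.61 V / 2^12 ≈ 0.8813 mV.
code = ⌊(V_in − V_min)/LSB⌋ = ⌊(V_in − V_min) × 2^12 / range⌋
     = ⌊(2.02128 − (0)) × 4096 / 3.61⌋ = ⌊2.02128 × 4096/3.61⌋
     = ⌊2293.397⌋ = 2293.

2293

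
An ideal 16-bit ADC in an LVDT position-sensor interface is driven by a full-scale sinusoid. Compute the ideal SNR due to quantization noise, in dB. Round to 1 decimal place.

SNR = 6.02·16 + 1.76 = 98.08 dB.

98.1 dB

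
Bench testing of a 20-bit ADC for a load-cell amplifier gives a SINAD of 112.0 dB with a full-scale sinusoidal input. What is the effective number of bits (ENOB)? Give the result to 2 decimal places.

18.31 bits

(112.0 − 1.76) / 6.02 = 110.24/6.02 = 18.3123 effective bits.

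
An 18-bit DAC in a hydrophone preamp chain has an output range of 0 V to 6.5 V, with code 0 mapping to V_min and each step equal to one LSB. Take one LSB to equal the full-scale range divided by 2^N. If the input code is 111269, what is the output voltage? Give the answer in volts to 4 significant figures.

2.759 V

Full-scale range = 6.5 V. LSB = 6.5 V / 2^18.
Output = V_min + (111269/262144) × range = 0 + 0.424458 × 6.5 V
      = 0 V + 2.75897 V = 2.75897 V.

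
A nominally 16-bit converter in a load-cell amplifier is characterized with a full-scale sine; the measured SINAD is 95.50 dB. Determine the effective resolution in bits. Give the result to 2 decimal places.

15.57 bits

ENOB = (95.50 − 1.76)/6.02 = 15.5714 bits.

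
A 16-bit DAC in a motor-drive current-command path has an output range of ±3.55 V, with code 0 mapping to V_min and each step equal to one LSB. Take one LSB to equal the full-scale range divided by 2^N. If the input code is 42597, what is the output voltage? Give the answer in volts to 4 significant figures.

1.065 V

Full-scale range = 3.55 V − (-3.55 V) = 7.1 V. LSB = 7.1 V / 2^16.
Output = V_min + (42597/65536) × range = -3.55 + 0.649979 × 7.1 V
      = -3.55 + 4.61485 = 1.06485 V.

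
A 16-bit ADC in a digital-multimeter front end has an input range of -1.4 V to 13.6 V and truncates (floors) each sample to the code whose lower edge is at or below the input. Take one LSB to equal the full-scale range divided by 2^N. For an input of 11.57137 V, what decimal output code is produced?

56672

Range = 13.6 − (-1.4) = 15 V. LSB = 15 V / 2^16 ≈ 228.9 µV.
V_in − V_min = 11.57137 − (-1.4) = 12.97137 V.
Divide by LSB: 12.97137 × 65536/15 = 56672.7803.
Truncating gives code 56672.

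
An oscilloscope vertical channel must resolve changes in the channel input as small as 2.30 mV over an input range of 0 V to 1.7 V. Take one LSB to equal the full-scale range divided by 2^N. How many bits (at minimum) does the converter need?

10 bits

Span = 1.7 V.
Required number of levels: 1.7/2.30 mV = 739.13; smallest N with 2^N ≥ that is 10.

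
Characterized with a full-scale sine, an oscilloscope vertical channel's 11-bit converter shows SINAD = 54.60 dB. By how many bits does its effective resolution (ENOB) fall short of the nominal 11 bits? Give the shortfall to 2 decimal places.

N_eff = (54.60 − 1.76)/6.02 = 8.7774 bits.
Lost resolution: 11 − 8.7774 = 2.2226 bits.

2.22 bits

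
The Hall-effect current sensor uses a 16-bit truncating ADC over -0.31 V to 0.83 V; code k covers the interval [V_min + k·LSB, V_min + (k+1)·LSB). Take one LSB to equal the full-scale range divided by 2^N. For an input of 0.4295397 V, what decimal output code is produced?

Full-scale range = 0.83 V − (-0.31 V) = 1.14 V. LSB = 1.14 V / 2^16 ≈ 17.40 µV.
(V_in − V_min) × 2^16/range = (0.4295397 − (-0.31)) × 65536/1.14 = 42514.451.
Floor → code = 42514.

42514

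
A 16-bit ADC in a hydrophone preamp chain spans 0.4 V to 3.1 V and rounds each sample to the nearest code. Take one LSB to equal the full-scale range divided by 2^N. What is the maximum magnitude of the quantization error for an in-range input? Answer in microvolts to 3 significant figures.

20.6 µV

Range = 3.1 − (0.4) = 2.7 V.
LSB = 2.7 V ÷ 2^16 = 2.7/65536 V = 41.199 µV.
A rounding quantizer has |error| ≤ LSB/2 = 20.6 µV.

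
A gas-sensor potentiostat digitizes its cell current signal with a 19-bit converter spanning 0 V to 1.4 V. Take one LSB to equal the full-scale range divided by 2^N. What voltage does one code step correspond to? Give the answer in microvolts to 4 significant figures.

2.670 µV

V_FS = 1.4 V.
Number of codes = 2^19 = 524288.
Step size = 1.4/524288 V = 2.670 µV.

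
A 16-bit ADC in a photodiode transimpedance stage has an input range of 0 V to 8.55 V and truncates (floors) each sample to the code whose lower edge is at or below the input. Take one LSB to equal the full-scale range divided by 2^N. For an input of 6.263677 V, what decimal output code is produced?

48011

Full-scale range = 8.55 V. LSB = 8.55 V / 2^16 ≈ 130.5 µV.
code = ⌊(V_in − V_min)/LSB⌋ = ⌊(V_in − V_min) × 2^16 / range⌋
     = ⌊(6.263677 − (0)) × 65536 / 8.55⌋ = ⌊6.263677 × 65536/8.55⌋
     = ⌊48011.267⌋ = 48011.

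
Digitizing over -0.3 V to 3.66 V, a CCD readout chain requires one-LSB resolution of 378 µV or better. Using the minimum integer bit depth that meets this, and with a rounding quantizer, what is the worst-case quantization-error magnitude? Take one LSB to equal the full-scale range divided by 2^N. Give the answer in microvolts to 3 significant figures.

121 µV

Span: 3.66 V − (-0.3 V) = 3.96 V.
3.96 V / 378 µV = 10480. Since 2^13 = 8192 and 2^14 = 16384, N = 14.
LSB = 3.96 V / 2^14 = 241.70 µV.
|e|_max = LSB/2 = 121 µV.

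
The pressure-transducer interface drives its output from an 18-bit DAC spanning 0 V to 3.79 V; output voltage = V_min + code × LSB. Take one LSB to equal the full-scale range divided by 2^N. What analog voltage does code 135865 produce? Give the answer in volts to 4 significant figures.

Span = 3.79 V. LSB = 3.79 V / 2^18.
V_out = V_min + code × LSB = 0 V + 135865 × 3.79 V / 262144
      = 0 V + 1.96430 V = 1.96430 V.

1.964 V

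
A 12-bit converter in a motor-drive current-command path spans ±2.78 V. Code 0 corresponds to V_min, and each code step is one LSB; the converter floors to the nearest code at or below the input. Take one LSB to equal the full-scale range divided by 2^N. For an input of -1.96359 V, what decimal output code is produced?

601

Range = 2.78 − (-2.78) = 5.56 V. LSB = 5.56 V / 2^12 ≈ 1.357 mV.
(V_in − V_min) × 2^12/range = (-1.96359 − (-2.78)) × 4096/5.56 = 601.442.
Floor → code = 601.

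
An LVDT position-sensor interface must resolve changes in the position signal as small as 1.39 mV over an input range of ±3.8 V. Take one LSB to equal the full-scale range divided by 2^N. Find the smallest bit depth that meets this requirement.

13 bits

Full-scale range = 3.8 V − (-3.8 V) = 7.6 V.
Need 2^N ≥ 7.6 V / 1.39 mV = 5468 → N_min = 13.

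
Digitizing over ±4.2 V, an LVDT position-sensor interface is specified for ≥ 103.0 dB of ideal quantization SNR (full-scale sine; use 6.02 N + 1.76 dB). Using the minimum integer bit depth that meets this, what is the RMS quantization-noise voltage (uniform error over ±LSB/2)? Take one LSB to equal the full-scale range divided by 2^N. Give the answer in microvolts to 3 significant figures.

18.5 µV

Range = 4.2 − (-4.2) = 8.4 V.
Required N = ⌈(103.0 − 1.76)/6.02⌉ = ⌈16.817⌉ = 17.
One LSB is 8.4 V / 131072 = 64.087 µV.
σ_q = LSB/√12 = 64.087 µV/3.4641 = 18.5 µV.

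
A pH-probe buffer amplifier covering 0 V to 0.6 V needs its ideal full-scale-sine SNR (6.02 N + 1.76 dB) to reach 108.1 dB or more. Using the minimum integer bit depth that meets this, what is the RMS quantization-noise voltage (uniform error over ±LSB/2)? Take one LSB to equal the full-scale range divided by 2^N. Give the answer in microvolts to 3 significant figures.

0.661 µV

V_FS = 0.6 V.
N ≥ (108.1 − 1.76)/6.02 = 17.664 → N_min = 18.
Step size = 0.6/262144 V = 2.2888 µV.
RMS noise = LSB/√12 = 0.661 µV.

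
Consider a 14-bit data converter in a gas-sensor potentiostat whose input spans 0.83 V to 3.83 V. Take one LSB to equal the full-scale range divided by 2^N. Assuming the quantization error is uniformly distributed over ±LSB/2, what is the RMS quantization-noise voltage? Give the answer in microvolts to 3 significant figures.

Full-scale range = 3.83 V − (0.83 V) = 3 V.
LSB = 3 V ÷ 2^14 = 3/16384 V = 183.11 µV.
For a uniform distribution on [−LSB/2, +LSB/2], V_rms = LSB/√12 = 183.11 µV/3.4641 = 52.9 µV.

52.9 µV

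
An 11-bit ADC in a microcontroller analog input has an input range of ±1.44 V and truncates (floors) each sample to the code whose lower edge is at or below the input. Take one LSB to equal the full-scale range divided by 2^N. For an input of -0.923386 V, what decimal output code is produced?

Range = 1.44 − (-1.44) = 2.88 V. LSB = 2.88 V / 2^11 ≈ 1.406 mV.
V_in − V_min = -0.923386 − (-1.44) = 0.516614 V.
Divide by LSB: 0.516614 × 2048/2.88 = 367.3700.
Truncating gives code 367.

367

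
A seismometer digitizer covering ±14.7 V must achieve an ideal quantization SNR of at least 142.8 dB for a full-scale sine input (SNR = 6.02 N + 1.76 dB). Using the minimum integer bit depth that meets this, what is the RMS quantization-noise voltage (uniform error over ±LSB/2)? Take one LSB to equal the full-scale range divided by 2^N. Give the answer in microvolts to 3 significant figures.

Span: 14.7 V − (-14.7 V) = 29.4 V.
6.02 N + 1.76 ≥ 142.8 gives N ≥ 23.429, so the minimum integer is 24.
One LSB is 29.4 V / 16777216 = 1.7524 µV.
σ_q = LSB/√12 = 1.7524 µV/3.4641 = 0.506 µV.

0.506 µV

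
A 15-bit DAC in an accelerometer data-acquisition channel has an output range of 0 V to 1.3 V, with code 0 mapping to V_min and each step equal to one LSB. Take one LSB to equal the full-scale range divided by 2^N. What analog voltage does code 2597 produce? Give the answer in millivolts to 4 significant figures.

103.0 mV

Span = 1.3 V. LSB = 1.3 V / 2^15.
Output = V_min + (2597/32768) × range = 0 + 0.0792542 × 1.3 V
      = 0 + 0.103030 = 0.103030 V.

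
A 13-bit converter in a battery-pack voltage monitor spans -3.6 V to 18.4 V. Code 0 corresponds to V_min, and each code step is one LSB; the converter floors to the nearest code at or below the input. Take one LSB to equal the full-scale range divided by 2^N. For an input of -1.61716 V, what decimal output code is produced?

738

The full-scale span is 18.4 − (-3.6) = 22 V. LSB = 22 V / 2^13 ≈ 2.686 mV.
(V_in − V_min) × 2^13/range = (-1.61716 − (-3.6)) × 8192/22 = 738.338.
Floor → code = 738.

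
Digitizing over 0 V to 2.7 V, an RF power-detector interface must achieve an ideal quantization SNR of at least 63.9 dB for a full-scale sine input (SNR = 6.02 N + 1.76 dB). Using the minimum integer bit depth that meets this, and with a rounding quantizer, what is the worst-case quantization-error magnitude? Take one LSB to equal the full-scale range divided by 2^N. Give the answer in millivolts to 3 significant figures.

Range is 2.7 V.
6.02 N + 1.76 ≥ 63.9 gives N ≥ 10.322, so the minimum integer is 11.
One LSB is 2.7 V / 2048 = 1.3184 mV.
Half an LSB is 0.659 mV.

0.659 mV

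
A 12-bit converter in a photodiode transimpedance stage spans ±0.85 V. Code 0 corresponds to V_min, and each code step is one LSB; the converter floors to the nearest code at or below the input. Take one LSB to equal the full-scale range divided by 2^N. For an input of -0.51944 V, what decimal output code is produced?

796

Full-scale range = 0.85 V − (-0.85 V) = 1.7 V. LSB = 1.7 V / 2^12 ≈ 415.0 µV.
code = ⌊(V_in − V_min)/LSB⌋ = ⌊(V_in − V_min) × 2^12 / range⌋
     = ⌊(-0.51944 − (-0.85)) × 4096 / 1.7⌋ = ⌊0.33056 × 4096/1.7⌋
     = ⌊796.455⌋ = 796.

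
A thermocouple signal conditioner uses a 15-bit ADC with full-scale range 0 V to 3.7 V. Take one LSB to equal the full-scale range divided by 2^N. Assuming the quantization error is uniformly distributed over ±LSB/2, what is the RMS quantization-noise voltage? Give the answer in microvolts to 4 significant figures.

32.60 µV

Span = 3.7 V.
LSB = 3.7 V / 2^15 = 112.915 µV.
V_rms = LSB/√12 = 112.915 µV / √12 = 32.60 µV.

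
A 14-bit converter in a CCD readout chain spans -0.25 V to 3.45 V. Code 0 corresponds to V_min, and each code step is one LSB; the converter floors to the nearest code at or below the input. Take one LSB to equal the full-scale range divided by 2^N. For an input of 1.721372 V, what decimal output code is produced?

Span: 3.45 V − (-0.25 V) = 3.7 V. LSB = 3.7 V / 2^14 ≈ 225.8 µV.
code = ⌊(V_in − V_min)/LSB⌋ = ⌊(V_in − V_min) × 2^14 / range⌋
     = ⌊(1.721372 − (-0.25)) × 16384 / 3.7⌋ = ⌊1.971372 × 16384/3.7⌋
     = ⌊8729.448⌋ = 8729.

8729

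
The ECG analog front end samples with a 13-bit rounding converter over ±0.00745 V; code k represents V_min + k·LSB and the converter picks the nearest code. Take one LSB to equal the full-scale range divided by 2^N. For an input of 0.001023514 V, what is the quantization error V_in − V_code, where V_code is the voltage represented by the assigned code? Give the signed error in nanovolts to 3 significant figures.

−497 nV

Range = 0.00745 − (-0.00745) = 0.0149 V. LSB = 0.0149 V / 2^13 ≈ 1.819 µV.
Position in LSBs: (0.001023514 − (-0.00745)) × 8192/0.0149 = 4658.7266; rounding gives k = 4659.
Reconstructed level: -0.00745 + 4659 × 0.0149/8192 V = 0.001024011230 V.
e = 0.001023514 − (0.001024011230) = −497 nV.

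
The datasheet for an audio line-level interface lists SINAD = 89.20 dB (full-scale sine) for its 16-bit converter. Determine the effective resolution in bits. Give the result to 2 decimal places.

14.52 bits

Inverting SNR = 6.02 N + 1.76: N_eff = (89.20 − 1.76)/6.02 = 14.5249.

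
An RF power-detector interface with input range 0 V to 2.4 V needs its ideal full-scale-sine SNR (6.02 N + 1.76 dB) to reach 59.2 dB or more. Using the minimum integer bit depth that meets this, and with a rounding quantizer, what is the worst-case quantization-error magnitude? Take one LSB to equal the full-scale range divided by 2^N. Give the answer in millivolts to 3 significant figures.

1.17 mV

Full-scale range = 2.4 V.
Required N = ⌈(59.2 − 1.76)/6.02⌉ = ⌈9.542⌉ = 10.
Step size = 2.4/1024 V = 2.3438 mV.
|e|_max = LSB/2 = 1.17 mV.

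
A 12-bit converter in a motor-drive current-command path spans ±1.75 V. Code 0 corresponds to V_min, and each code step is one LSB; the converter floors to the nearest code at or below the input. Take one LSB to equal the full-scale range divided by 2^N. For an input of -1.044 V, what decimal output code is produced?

Full-scale range = 1.75 V − (-1.75 V) = 3.5 V. LSB = 3.5 V / 2^12 ≈ 0.8545 mV.
V_in − V_min = -1.044 − (-1.75) = 0.706 V.
Divide by LSB: 0.706 × 4096/3.5 = 826.2217.
Truncating gives code 826.

826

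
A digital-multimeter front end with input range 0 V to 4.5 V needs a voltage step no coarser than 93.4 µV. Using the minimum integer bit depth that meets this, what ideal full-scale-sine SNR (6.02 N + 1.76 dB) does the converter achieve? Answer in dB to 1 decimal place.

Full-scale range = 4.5 V.
Need 2^N ≥ 4.5 V / 93.4 µV = 48180 → N_min = 16.
6.02(16) + 1.76 = 98.08 dB.

98.1 dB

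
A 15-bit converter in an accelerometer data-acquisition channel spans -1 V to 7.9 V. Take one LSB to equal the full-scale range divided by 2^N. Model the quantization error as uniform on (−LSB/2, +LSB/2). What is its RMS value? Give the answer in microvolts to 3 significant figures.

The full-scale span is 7.9 − (-1) = 8.9 V.
LSB = 8.9 V / 2^15 = 271.61 µV.
V_rms = LSB/√12 = 271.61 µV / √12 = 78.4 µV.

78.4 µV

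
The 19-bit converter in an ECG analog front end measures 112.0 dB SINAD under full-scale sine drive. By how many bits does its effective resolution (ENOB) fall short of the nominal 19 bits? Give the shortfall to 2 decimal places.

0.69 bits

N_eff = (112.0 − 1.76)/6.02 = 18.3123 bits.
Shortfall = 19 − 18.3123 = 0.6877 bits.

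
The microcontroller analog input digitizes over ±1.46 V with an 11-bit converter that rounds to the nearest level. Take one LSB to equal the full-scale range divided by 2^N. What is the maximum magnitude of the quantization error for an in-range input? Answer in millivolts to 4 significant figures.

Range = 1.46 − (-1.46) = 2.92 V.
LSB = 2.92 V ÷ 2^11 = 2.92/2048 V = 1.42578 mV.
A rounding quantizer has |error| ≤ LSB/2 = 0.7129 mV.

0.7129 mV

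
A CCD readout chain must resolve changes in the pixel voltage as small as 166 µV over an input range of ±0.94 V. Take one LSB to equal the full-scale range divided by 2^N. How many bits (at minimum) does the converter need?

14 bits

The full-scale span is 0.94 − (-0.94) = 1.88 V.
Need 2^N ≥ 1.88 V / 166 µV = 11330 → N_min = 14.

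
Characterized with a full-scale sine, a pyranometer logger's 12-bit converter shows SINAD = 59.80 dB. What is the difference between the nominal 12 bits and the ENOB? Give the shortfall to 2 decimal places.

2.36 bits

Effective bits = (59.80 − 1.76)/6.02 = 9.6412.
Shortfall = 12 − 9.6412 = 2.3588 bits.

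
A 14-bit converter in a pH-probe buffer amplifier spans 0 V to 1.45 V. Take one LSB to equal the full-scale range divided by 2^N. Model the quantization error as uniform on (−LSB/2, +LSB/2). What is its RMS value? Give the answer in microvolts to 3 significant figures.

Range is 1.45 V.
Step size = 1.45/16384 V = 88.501 µV.
For a uniform distribution on [−LSB/2, +LSB/2], V_rms = LSB/√12 = 88.501 µV/3.4641 = 25.5 µV.

25.5 µV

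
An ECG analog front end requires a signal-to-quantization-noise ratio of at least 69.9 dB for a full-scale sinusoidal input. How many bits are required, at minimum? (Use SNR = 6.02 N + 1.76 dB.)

12 bits

6.02 N + 1.76 ≥ 69.9 gives N ≥ 11.319, so the minimum integer is 12.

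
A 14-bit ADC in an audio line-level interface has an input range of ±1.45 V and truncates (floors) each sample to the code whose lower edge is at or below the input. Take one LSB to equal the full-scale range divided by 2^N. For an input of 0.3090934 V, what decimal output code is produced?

Range = 1.45 − (-1.45) = 2.9 V. LSB = 2.9 V / 2^14 ≈ 177.0 µV.
code = ⌊(V_in − V_min)/LSB⌋ = ⌊(V_in − V_min) × 2^14 / range⌋
     = ⌊(0.3090934 − (-1.45)) × 16384 / 2.9⌋ = ⌊1.7590934 × 16384/2.9⌋
     = ⌊9938.271⌋ = 9938.

9938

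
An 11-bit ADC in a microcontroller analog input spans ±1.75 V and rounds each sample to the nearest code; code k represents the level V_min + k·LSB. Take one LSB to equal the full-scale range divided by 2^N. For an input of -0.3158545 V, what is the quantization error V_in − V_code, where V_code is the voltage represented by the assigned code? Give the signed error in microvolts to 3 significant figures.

The full-scale span is 1.75 − (-1.75) = 3.5 V. LSB = 3.5 V / 2^11 ≈ 1.709 mV.
(V_in − V_min)/LSB = (-0.3158545 − (-1.75)) × 2048/3.5 = 839.1800 → nearest code k = 839.
V_code = V_min + k × range/2^11 = -1.75 + 839 × 3.5/2048 = -0.3161621094 V.
Error = V_in − V_code = -0.3158545 − (-0.3161621094) = +308 µV.

+308 µV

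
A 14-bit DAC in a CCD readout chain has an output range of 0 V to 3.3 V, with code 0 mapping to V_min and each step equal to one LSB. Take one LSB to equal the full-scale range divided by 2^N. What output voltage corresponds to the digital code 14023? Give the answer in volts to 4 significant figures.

2.824 V

V_FS = 3.3 V. LSB = 3.3 V / 2^14.
Output = V_min + (14023/16384) × range = 0 + 0.855896 × 3.3 V
      = 0 + 2.82446 = 2.82446 V.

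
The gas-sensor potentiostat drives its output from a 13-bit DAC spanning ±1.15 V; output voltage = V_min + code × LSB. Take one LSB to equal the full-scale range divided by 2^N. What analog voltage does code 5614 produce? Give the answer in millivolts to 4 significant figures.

426.2 mV

The full-scale span is 1.15 − (-1.15) = 2.3 V. LSB = 2.3 V / 2^13.
V_out = -1.15 + 5614 × (2.3/8192) V
      = -1.15 V + 1.57620 V = 0.426196 V.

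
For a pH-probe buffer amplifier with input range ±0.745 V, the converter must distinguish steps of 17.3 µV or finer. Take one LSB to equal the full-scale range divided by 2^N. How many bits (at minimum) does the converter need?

17 bits

Range = 0.745 − (-0.745) = 1.49 V.
Levels needed ≥ 1.49/17.3 µV = 86130. 2^17 = 131072 suffices, so N_min = 17.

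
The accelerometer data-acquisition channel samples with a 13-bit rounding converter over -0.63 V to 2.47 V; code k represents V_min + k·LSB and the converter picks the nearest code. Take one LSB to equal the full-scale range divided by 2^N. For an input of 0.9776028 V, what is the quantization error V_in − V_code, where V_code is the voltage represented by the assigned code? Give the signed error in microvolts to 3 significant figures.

Full-scale range = 2.47 V − (-0.63 V) = 3.1 V. LSB = 3.1 V / 2^13 ≈ 378.4 µV.
Position in LSBs: (0.9776028 − (-0.63)) × 8192/3.1 = 4248.2200; rounding gives k = 4248.
V_code = V_min + k × range/2^13 = -0.63 + 4248 × 3.1/8192 = 0.9775195313 V.
Error = V_in − V_code = 0.9776028 − (0.9775195313) = +83.3 µV.

+83.3 µV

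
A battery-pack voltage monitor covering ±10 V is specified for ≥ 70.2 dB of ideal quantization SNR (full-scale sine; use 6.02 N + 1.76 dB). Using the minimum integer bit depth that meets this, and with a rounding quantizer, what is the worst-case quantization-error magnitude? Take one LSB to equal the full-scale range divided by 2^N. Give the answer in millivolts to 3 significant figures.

2.44 mV

Full-scale range = 10 V − (-10 V) = 20 V.
6.02 N + 1.76 ≥ 70.2 gives N ≥ 11.369, so the minimum integer is 12.
One LSB is 20 V / 4096 = 4.8828 mV.
Half an LSB is 2.44 mV.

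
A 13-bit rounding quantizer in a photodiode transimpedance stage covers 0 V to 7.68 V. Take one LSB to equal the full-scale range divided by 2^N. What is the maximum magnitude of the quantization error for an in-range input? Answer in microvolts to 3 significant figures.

Full-scale range = 7.68 V.
LSB = 7.68 V ÷ 2^13 = 7.68/8192 V = 0.93750 mV.
A rounding quantizer has |error| ≤ LSB/2 = 469 µV.

469 µV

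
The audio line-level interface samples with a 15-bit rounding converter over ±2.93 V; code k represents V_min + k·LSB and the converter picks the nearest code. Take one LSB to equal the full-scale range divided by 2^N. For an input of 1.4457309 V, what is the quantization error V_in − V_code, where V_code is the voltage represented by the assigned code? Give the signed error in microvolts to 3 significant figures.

+44.9 µV

Full-scale range = 2.93 V − (-2.93 V) = 5.86 V. LSB = 5.86 V / 2^15 ≈ 178.8 µV.
(V_in − V_min)/LSB = (1.4457309 − (-2.93)) × 32768/5.86 = 24468.2509 → nearest code k = 24468.
Reconstructed level: -2.93 + 24468 × 5.86/32768 V = 1.4456860352 V.
V_in − V_code = 1.4457309 − (1.4456860352) = +44.9 µV.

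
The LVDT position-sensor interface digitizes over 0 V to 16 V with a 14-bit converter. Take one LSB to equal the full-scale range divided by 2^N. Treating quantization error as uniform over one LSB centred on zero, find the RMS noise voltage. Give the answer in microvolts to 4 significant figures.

281.9 µV

Full-scale range = 16 V.
LSB = 16 V / 2^14 = 0.976563 mV.
For a uniform distribution on [−LSB/2, +LSB/2], V_rms = LSB/√12 = 0.976563 mV/3.4641 = 281.9 µV.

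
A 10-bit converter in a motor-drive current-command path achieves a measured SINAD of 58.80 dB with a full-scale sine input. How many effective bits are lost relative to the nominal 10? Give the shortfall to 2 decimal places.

N_eff = (58.80 − 1.76)/6.02 = 9.4751 bits.
Lost resolution: 10 − 9.4751 = 0.5249 bits.

0.52 bits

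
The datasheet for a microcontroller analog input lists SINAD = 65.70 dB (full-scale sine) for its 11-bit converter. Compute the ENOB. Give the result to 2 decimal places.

ENOB = (SINAD − 1.76) / 6.02 = (65.70 − 1.76) / 6.02 = 63.94 / 6.02 = 10.6213.

10.62 bits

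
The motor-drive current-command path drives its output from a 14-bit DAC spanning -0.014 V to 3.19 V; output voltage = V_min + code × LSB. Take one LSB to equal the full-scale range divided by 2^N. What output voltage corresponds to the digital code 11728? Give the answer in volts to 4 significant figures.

2.279 V

Full-scale range = 3.19 V − (-0.014 V) = 3.204 V. LSB = 3.204 V / 2^14.
Output = V_min + (11728/16384) × range = -0.014 + 0.715820 × 3.204 V
      = -0.014 V + 2.29349 V = 2.27949 V.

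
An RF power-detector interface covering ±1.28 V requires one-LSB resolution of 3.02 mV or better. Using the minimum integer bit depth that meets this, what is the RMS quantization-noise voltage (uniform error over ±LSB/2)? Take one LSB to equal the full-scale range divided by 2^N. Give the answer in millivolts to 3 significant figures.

0.722 mV

Range = 1.28 − (-1.28) = 2.56 V.
Required number of levels: 2.56/3.02 mV = 847.68; smallest N with 2^N ≥ that is 10.
LSB = 2.56 V / 2^10 = 2.5000 mV.
σ_q = LSB/√12 = 2.5000 mV/3.4641 = 0.722 mV.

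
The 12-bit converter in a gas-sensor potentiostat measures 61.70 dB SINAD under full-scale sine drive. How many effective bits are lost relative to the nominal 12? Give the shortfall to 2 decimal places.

2.04 bits

ENOB = (SINAD − 1.76)/6.02 = (61.70 − 1.76)/6.02 = 9.9568 bits.
Lost resolution: 12 − 9.9568 = 2.0432 bits.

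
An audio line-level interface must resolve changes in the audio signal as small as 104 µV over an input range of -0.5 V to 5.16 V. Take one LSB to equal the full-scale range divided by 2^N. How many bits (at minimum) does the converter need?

The full-scale span is 5.16 − (-0.5) = 5.66 V.
5.66 V / 104 µV = 54420. Since 2^15 = 32768 and 2^16 = 65536, N = 16.

16 bits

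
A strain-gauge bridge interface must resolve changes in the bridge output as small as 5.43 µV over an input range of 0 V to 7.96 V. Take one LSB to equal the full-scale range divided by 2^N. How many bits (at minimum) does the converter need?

21 bits

Full-scale range = 7.96 V.
Required number of levels: 7.96/5.43 µV = 1.4659e6; smallest N with 2^N ≥ that is 21.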